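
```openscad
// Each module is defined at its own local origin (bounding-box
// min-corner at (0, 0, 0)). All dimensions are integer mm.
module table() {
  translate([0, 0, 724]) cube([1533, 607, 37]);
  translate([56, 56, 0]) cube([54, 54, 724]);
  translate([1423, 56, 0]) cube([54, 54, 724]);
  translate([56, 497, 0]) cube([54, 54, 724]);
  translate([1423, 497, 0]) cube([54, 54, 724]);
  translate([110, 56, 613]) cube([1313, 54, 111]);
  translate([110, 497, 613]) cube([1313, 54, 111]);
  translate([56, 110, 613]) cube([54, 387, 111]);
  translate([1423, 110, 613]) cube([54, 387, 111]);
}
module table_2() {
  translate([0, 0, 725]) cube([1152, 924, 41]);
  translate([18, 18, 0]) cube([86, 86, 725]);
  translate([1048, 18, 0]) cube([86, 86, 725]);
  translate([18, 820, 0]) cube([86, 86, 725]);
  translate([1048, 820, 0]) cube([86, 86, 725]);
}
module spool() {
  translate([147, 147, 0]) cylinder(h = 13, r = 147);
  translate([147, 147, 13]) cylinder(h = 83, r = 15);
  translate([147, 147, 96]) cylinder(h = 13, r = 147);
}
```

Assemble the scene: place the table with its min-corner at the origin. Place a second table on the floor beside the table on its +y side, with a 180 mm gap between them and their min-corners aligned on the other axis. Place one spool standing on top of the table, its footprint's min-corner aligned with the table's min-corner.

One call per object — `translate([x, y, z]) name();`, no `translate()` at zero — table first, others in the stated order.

table();
translate([0, 787, 0]) table_2();
translate([0, 0, 761]) spool();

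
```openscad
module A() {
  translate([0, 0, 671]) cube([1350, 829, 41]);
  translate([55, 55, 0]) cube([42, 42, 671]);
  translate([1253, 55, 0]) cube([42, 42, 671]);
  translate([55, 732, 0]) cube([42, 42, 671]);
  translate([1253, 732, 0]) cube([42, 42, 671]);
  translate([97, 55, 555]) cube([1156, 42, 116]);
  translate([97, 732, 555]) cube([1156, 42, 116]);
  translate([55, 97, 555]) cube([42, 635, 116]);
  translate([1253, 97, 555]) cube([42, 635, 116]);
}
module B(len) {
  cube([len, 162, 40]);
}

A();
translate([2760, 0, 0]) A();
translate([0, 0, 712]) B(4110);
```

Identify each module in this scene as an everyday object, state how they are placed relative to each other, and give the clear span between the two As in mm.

A is a table. B is a beam. A beam spans the tops of two tables. The clear span between the two tables is 1410 mm.

Second table starts at x = 2760; first ends at x = 1350; clear span = 2760 − 1350 = 1410 mm.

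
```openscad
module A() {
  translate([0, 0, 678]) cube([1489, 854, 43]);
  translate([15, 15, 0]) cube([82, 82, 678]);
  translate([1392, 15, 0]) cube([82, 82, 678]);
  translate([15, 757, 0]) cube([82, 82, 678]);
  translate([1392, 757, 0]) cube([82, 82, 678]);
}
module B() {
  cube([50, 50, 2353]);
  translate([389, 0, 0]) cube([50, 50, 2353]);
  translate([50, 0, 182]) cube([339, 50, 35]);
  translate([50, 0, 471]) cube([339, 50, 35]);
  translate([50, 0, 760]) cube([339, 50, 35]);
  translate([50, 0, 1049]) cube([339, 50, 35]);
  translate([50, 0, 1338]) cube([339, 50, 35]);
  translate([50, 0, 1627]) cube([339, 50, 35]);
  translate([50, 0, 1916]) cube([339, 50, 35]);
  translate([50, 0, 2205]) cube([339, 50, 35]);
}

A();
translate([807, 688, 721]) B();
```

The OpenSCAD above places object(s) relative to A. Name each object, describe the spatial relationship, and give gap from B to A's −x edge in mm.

A is a table. B is a ladder. The ladder is on top of the table. The gap from the ladder to the table's −x edge is 807 mm.

The ladder's min-x is at 807; the table's min-x is 0; gap = 807 mm.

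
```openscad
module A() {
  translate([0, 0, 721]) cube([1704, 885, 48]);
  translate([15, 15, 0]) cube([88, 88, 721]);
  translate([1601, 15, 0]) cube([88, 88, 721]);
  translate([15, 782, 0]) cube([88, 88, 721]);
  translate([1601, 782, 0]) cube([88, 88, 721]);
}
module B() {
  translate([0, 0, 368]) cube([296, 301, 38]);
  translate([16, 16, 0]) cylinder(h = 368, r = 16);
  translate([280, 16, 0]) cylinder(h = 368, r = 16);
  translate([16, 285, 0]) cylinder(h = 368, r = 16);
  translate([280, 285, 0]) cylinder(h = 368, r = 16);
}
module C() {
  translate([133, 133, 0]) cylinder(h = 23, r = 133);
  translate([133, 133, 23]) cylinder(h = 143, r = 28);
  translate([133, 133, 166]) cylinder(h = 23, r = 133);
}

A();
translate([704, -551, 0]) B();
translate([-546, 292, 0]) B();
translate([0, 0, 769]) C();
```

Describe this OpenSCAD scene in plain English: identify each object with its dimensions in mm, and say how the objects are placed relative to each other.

A is a table: top 1704 mm (x) × 885 mm (y), 48 mm thick, upper face at z = 769 mm, on four 88×88 mm square legs, each inset 15 mm from the nearest pair of top edges, running from z = 0 to the bottom of the top.

B is a four-legged stool. The seat is 296×301 mm, 38 mm thick, top at z = 406 mm. It stands on four round legs, each 32 mm in diameter, from z = 0 to the seat underside, each leg's axis is inset half a diameter from the nearest pair of seat edges (so the leg's bounding box is flush with the corner).

C is a spool: two coaxial disc flanges of radius 133 mm and thickness 23 mm, joined by a core cylinder of radius 28 mm and height 143 mm. The lower flange rests on z = 0 and the three cylinders share a vertical axis.

Two stools sit around the table at the −y, −x sides. The spool is on top of the table.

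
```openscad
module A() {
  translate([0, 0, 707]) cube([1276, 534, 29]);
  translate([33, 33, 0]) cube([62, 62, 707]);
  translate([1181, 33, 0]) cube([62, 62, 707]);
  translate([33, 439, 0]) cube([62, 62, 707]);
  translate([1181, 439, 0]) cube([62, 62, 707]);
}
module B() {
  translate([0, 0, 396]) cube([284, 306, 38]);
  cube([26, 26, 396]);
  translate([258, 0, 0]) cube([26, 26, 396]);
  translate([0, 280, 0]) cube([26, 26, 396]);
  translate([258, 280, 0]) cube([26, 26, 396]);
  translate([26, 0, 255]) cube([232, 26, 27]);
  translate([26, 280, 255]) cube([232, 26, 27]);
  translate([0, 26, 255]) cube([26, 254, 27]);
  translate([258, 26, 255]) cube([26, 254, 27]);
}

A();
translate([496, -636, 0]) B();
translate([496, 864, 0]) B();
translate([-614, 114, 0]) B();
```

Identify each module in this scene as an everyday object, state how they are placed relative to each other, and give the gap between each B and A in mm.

A is a table. B is a stool. Three stools sit around the table at the −y, +y, −x sides. The gap between each stool and the table is 330 mm.

Each stool's nearest face is 330 mm from the table's bounding box.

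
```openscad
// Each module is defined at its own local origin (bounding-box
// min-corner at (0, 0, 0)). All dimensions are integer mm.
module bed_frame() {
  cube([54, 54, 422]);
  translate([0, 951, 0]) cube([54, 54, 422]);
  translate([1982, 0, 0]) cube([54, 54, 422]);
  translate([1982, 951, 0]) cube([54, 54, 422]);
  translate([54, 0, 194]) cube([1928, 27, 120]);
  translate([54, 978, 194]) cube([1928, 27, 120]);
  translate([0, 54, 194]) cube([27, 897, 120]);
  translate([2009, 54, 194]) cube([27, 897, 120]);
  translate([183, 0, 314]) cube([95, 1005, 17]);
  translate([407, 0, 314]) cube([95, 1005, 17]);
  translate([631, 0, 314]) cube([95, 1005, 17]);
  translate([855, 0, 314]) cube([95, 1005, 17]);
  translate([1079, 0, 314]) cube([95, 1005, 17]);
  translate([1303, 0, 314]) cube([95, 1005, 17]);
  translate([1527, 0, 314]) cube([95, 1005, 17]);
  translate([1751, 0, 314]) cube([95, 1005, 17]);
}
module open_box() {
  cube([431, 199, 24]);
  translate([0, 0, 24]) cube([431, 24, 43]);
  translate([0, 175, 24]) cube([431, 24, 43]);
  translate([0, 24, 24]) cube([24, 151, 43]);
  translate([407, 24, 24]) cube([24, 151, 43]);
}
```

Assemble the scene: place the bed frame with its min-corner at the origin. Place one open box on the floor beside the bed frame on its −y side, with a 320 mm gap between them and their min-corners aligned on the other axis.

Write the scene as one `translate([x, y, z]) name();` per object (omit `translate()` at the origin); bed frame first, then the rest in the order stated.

bed_frame();
translate([0, -519, 0]) open_box();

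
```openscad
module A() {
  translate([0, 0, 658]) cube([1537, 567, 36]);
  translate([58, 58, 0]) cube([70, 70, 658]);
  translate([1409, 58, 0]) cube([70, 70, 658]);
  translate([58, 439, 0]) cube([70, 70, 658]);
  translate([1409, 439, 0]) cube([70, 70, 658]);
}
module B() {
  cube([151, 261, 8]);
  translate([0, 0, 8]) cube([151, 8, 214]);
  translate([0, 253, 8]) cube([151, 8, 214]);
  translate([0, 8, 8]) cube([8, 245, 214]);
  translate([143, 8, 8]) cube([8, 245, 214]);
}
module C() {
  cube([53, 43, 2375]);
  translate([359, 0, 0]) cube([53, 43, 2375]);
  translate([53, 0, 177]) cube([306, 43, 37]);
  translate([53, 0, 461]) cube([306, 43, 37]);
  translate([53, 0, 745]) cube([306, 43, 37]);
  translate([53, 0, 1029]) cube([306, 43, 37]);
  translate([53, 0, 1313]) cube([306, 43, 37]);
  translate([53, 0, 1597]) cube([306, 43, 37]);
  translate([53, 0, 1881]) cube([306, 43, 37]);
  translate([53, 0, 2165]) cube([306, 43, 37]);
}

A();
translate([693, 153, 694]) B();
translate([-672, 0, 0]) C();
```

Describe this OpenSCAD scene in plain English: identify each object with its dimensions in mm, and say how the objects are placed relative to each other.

A is a table with a 1537×567 mm rectangular top, 36 mm thick, top surface at z = 694 mm, supported by four 70×70 mm square legs, each inset 58 mm from the nearest pair of top edges, running from the floor.

B is an open-topped rectangular box: outside dimensions 151×261×222 mm, with a uniform wall and base thickness of 8 mm. The base is a full 151×261 slab on the floor; four walls sit on top of the base. The front and back walls (the −y and +y sides) span the full width; the two side walls fit between them.

C is a straight ladder. Two 53×43 mm vertical rails, 2375 mm tall, stand 412 mm apart (outside-to-outside) with their front faces coplanar on the −y side. 8 rungs, each 43 mm deep and 37 mm tall, span between the inner faces of the rails, front faces flush with the rails. The lowest rung's underside is at z = 177 mm and rungs are spaced 284 mm apart (underside to underside).

The open box is on top of the table, centred. The ladder is on the floor beside the table on its −x side.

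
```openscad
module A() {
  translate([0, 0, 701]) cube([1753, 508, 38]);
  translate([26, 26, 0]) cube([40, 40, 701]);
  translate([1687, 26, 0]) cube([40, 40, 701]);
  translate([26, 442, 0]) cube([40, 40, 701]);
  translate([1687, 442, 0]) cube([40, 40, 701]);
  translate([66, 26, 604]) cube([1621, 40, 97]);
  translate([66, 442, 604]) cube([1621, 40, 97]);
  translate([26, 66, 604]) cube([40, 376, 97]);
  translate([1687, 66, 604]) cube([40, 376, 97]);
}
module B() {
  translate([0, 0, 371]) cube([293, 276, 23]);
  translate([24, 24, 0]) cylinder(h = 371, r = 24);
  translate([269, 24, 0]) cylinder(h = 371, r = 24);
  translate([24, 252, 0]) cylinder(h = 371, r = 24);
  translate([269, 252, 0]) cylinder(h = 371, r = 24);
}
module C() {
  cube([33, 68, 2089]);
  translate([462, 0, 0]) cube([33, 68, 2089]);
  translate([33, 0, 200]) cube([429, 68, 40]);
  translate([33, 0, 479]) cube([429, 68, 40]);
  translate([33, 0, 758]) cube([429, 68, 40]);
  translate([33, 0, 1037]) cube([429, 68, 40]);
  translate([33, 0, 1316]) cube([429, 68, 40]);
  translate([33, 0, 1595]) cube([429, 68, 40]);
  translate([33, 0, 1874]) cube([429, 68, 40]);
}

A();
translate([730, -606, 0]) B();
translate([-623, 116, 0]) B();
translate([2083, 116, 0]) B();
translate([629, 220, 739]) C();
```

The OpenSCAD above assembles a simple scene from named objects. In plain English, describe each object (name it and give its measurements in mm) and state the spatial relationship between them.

A is a table: top 1753 mm (x) × 508 mm (y), 38 mm thick, upper face at z = 739 mm, on four 40×40 mm square legs, each inset 26 mm from the nearest pair of top edges, running from z = 0 to the bottom of the top. Four apron rails, 40 mm thick and 97 mm tall, run between adjacent legs with their top edges flush with the underside of the top and their outer faces flush with the legs' outer faces.

B is a four-legged stool. The seat is a 293×276×23 mm slab whose top surface is at z = 394 mm; four round legs, each 48 mm in diameter, run from the floor (z = 0) to the underside of the seat, each leg's axis is inset half a diameter from the nearest pair of seat edges (so the leg's bounding box is flush with the corner).

C is a wooden ladder with two side rails of 33×68 mm section and 2089 mm height, set 495 mm apart overall. Between them run 7 rectangular rungs (68 mm deep, 40 mm thick), front faces flush with the rails' −y face. The bottom of the first rung is 200 mm above the floor and each subsequent rung is 279 mm higher than the one below.

Three stools sit around the table at the −y, −x, +x sides. The ladder is on top of the table, centred.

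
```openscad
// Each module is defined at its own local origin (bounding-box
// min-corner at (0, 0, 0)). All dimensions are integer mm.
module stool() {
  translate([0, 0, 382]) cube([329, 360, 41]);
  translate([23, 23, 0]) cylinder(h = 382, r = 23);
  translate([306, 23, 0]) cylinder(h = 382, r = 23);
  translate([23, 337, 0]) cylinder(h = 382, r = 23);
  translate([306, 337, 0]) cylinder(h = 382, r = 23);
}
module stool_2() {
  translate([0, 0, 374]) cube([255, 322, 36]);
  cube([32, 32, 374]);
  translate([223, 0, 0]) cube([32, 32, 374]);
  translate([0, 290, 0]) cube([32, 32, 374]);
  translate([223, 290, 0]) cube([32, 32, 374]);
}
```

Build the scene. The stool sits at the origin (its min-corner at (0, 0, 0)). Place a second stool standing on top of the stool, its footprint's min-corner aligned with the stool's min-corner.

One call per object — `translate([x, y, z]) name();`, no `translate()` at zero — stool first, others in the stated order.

stool();
translate([0, 0, 423]) stool_2();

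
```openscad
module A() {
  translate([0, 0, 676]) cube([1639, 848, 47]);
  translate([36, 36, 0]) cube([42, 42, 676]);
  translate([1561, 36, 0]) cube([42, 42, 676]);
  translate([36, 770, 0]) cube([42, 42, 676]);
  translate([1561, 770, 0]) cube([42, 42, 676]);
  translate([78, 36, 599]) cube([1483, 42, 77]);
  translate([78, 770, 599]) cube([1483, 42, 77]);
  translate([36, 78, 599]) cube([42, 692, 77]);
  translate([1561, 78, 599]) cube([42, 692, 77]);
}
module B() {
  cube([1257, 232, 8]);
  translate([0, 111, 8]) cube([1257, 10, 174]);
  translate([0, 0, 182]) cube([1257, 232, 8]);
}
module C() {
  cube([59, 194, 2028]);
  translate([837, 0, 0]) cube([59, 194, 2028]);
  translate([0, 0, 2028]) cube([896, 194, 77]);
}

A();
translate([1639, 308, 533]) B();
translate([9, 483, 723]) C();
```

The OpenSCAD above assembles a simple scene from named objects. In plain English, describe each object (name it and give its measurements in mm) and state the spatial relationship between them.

A is a table: top 1639 mm (x) × 848 mm (y), 47 mm thick, upper face at z = 723 mm, on four 42×42 mm square legs, each inset 36 mm from the nearest pair of top edges, running from z = 0 to the bottom of the top. Four apron rails, 42 mm thick and 77 mm tall, run between adjacent legs with their top edges flush with the underside of the top and their outer faces flush with the legs' outer faces.

B is an I-beam lying along x, 1257 mm long. Overall section height 190 mm. Two flanges 232 mm wide (y) and 8 mm thick, one on the floor and one at the top; a web 10 mm thick runs between them, centred on the flange width.

C is a door frame. The clear opening is 778 mm wide and 2028 mm high. Two 59 mm wide jambs, 194 mm deep, stand either side of the opening from the floor to the top of the opening. A 77 mm thick head sits across the top of both jambs, spanning the full outside width of the frame.

The I-beam is beside the table with their tops flush at z = 723. The door frame is on top of the table.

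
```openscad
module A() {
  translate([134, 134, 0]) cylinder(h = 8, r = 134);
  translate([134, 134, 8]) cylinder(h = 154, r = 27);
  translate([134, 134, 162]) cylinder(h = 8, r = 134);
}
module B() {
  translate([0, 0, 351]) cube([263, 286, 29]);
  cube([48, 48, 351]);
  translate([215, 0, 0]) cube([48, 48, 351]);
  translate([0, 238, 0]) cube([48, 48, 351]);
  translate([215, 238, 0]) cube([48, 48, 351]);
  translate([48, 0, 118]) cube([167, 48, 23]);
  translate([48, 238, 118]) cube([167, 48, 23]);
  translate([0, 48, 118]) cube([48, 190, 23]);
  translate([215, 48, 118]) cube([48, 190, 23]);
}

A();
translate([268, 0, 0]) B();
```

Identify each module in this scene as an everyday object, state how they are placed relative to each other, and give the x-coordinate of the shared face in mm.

A is a spool. B is a stool. The stool is against the spool's +x side, with their −y faces flush. The x-coordinate of the shared face is 268 mm.

The spool's +x face and the stool's −x face are both at x = 268 mm.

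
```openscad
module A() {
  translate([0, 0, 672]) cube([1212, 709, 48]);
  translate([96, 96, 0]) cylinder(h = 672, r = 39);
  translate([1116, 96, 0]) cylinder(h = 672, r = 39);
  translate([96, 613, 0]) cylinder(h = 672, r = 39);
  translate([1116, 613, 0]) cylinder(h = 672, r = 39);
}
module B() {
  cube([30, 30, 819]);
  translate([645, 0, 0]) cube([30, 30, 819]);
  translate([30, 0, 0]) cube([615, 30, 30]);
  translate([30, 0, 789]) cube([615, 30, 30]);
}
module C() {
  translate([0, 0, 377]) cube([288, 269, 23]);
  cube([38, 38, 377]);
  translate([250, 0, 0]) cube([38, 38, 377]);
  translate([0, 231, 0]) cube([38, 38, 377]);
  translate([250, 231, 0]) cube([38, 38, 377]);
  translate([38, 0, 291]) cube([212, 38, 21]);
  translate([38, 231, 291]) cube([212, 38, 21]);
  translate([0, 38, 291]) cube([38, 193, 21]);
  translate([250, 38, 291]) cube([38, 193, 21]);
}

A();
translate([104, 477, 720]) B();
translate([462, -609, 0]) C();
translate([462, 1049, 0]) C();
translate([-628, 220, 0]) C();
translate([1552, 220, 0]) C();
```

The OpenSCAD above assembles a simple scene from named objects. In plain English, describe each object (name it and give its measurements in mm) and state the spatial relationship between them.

A is a table with a 1212×709 mm rectangular top, 48 mm thick, top surface at z = 720 mm, supported by four round legs of 78 mm diameter, each leg's bounding box inset 57 mm from the nearest pair of top edges, running from the floor.

B is a rectangular picture frame lying in the x–z plane (depth along y). The opening is 615 mm wide (x) by 759 mm tall (z), surrounded by a border 30 mm wide on all four sides. The frame is 30 mm deep and is made of two full-height vertical stiles with two horizontal rails fitted between them.

C is a four-legged stool. The seat is a 288×269×23 mm slab whose top surface is at z = 400 mm; four square legs, each 38×38 mm in cross-section, run from the floor (z = 0) to the underside of the seat, each flush with a corner of the seat. Four stretchers, 38 mm wide and 21 mm tall, connect adjacent legs with their undersides at z = 291 mm, each running between the inner faces of the legs it joins and aligned with the legs' outer faces on the other axis.

The picture frame is on top of the table. Four stools sit around the table at the −y, +y, −x, +x sides.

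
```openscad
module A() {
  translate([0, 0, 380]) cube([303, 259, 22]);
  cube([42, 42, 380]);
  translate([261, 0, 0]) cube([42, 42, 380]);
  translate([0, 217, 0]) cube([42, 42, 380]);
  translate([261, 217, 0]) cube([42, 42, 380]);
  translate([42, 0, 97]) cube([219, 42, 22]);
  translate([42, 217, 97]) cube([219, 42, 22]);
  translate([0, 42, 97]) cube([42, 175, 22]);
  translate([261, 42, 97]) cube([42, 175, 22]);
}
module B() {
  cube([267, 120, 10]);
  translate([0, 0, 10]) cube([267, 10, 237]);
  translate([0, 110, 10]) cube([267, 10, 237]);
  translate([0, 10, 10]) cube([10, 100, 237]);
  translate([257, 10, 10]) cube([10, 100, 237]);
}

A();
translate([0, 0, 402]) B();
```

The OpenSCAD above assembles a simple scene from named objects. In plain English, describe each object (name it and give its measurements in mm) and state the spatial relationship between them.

A is a four-legged stool. The seat is a 303×259×22 mm slab whose top surface is at z = 402 mm; four square legs, each 42×42 mm in cross-section, run from the floor (z = 0) to the underside of the seat, each flush with a corner of the seat. Four stretchers, 42 mm wide and 22 mm tall, connect adjacent legs with their undersides at z = 97 mm, each running between the inner faces of the legs it joins and aligned with the legs' outer faces on the other axis.

B is an open-topped rectangular box: outside dimensions 267×120×247 mm, with a uniform wall and base thickness of 10 mm. The base is a full 267×120 slab on the floor; four walls sit on top of the base. The front and back walls (the −y and +y sides) span the full width; the two side walls fit between them.

The open box is on top of the stool.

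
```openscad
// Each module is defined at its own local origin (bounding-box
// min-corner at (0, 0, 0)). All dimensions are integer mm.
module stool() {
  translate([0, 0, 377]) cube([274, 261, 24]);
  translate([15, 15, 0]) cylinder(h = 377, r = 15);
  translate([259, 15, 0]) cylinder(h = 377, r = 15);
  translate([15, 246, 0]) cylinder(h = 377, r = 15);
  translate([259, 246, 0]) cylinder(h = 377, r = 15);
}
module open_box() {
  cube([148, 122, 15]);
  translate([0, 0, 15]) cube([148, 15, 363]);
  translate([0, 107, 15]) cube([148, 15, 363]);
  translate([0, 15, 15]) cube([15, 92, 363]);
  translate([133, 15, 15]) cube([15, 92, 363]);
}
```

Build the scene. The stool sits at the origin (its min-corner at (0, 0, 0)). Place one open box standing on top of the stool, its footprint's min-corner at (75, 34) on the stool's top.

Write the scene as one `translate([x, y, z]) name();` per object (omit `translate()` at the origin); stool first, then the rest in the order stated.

stool();
translate([75, 34, 401]) open_box();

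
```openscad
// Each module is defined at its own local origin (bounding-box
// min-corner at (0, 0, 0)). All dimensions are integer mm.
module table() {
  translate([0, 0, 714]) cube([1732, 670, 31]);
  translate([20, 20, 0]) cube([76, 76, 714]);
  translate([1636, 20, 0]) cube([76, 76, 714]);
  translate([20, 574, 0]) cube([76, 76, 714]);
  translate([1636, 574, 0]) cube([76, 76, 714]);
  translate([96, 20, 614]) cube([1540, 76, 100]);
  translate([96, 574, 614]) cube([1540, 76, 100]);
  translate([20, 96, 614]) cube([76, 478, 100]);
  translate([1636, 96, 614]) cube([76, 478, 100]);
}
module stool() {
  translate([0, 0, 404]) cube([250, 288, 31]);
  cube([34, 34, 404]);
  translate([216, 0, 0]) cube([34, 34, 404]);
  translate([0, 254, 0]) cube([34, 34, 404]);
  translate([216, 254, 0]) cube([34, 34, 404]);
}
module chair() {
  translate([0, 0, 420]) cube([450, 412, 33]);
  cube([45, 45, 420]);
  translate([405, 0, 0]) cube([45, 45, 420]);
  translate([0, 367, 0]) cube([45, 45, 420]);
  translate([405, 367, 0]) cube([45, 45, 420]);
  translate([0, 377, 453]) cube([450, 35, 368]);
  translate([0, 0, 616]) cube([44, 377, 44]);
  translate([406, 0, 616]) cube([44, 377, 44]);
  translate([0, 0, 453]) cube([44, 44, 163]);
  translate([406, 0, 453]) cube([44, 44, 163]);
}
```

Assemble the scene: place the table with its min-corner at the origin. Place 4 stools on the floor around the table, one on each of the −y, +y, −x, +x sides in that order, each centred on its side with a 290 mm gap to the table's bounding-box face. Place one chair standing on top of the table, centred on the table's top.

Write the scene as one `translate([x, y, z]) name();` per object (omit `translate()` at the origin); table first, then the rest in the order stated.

table();
translate([741, -578, 0]) stool();
translate([741, 960, 0]) stool();
translate([-540, 191, 0]) stool();
translate([2022, 191, 0]) stool();
translate([641, 129, 745]) chair();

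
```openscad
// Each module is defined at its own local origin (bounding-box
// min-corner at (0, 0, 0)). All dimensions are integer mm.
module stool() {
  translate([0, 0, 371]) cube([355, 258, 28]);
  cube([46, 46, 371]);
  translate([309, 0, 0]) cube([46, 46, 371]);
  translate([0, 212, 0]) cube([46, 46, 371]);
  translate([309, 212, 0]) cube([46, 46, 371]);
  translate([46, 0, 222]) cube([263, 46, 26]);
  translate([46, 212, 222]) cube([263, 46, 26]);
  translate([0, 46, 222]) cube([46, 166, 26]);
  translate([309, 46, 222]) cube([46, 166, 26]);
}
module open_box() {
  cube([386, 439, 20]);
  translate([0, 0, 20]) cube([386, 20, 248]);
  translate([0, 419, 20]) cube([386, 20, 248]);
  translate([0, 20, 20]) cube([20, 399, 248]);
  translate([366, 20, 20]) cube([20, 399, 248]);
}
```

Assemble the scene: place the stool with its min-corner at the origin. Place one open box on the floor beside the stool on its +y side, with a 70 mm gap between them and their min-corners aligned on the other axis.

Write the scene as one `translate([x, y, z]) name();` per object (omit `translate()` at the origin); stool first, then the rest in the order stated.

stool();
translate([0, 328, 0]) open_box();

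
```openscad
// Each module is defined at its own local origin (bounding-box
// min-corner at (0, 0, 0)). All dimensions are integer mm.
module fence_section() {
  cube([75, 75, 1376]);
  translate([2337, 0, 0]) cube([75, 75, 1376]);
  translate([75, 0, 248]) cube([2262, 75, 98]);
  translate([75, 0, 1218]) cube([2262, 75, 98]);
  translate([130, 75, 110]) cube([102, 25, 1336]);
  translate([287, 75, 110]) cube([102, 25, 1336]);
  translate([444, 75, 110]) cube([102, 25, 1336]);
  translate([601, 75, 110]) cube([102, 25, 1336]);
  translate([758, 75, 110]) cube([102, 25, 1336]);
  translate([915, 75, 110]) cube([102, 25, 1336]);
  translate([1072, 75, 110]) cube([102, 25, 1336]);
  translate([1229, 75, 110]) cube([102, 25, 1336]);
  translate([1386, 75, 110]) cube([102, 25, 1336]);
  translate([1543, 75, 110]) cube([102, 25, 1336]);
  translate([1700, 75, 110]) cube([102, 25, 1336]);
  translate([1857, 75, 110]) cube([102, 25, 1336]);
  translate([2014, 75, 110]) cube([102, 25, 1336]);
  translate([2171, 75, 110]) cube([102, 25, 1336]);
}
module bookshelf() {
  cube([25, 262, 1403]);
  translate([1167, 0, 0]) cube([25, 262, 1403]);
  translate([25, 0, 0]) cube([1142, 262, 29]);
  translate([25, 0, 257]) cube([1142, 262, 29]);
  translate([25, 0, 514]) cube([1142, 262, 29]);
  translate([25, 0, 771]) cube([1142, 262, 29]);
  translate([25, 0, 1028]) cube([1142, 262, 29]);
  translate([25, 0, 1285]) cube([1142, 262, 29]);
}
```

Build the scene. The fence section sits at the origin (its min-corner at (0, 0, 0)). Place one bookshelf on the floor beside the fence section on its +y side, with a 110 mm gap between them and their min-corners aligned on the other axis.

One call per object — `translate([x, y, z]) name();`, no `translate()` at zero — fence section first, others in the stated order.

fence_section();
translate([0, 210, 0]) bookshelf();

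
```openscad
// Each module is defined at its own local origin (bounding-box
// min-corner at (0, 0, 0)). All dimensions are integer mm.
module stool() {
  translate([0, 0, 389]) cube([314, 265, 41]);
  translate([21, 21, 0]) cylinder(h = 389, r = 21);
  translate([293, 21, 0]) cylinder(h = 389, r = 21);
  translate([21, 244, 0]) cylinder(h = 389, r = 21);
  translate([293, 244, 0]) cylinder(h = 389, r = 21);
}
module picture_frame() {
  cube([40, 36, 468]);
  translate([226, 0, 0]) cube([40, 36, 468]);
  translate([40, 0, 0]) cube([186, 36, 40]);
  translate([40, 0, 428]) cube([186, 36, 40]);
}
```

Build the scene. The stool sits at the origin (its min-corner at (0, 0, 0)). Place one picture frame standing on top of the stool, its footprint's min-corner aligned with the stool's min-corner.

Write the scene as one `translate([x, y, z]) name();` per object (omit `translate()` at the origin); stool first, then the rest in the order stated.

stool();
translate([0, 0, 430]) picture_frame();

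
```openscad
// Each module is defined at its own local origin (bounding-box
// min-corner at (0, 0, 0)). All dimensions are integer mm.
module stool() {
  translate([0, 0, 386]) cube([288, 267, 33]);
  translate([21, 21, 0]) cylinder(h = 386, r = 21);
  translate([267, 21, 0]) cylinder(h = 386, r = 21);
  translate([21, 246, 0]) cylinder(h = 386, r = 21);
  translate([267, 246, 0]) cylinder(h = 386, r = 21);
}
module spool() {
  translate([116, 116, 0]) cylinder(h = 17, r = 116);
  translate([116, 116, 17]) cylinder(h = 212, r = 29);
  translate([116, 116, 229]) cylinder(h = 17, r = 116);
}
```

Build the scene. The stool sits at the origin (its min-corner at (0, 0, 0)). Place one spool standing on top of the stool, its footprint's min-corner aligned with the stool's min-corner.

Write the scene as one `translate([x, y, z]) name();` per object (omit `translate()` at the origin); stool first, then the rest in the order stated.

stool();
translate([0, 0, 419]) spool();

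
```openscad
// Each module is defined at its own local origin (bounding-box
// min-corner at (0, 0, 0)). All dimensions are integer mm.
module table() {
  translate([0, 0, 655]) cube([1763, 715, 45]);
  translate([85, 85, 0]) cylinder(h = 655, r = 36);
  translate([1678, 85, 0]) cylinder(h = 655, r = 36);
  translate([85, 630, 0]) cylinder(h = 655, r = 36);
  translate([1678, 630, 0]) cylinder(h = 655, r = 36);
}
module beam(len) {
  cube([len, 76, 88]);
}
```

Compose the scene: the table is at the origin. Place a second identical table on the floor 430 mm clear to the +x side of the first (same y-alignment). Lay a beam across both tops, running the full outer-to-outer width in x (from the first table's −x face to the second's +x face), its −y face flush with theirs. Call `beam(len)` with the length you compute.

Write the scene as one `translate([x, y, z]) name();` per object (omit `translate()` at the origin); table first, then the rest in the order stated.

table();
translate([2193, 0, 0]) table();
translate([0, 0, 700]) beam(3956);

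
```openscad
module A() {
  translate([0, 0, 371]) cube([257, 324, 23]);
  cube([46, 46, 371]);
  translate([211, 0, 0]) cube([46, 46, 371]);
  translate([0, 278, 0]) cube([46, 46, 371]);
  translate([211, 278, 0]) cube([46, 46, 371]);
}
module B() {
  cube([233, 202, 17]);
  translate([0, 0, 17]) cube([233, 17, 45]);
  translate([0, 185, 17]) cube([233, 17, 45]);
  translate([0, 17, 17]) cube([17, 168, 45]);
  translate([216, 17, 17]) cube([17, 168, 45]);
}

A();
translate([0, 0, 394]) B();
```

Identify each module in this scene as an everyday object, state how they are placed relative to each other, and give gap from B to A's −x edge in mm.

The open box's min-x is at 0; the stool's min-x is 0; gap = 0 mm.

A is a stool. B is an open box. The open box is on top of the stool. The gap from the open box to the stool's −x edge is 0 mm.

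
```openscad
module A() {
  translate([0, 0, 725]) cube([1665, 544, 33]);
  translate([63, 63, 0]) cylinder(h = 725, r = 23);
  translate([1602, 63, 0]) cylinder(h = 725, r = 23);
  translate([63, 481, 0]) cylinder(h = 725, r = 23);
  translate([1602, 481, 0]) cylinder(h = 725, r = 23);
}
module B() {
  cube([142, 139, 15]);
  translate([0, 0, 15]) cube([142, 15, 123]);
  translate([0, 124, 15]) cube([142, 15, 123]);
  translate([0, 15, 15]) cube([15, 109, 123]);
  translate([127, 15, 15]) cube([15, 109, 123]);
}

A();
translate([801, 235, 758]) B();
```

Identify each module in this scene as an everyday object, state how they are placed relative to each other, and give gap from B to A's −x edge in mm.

A is a table. B is an open box. The open box is on top of the table. The gap from the open box to the table's −x edge is 801 mm.

The open box's min-x is at 801; the table's min-x is 0; gap = 801 mm.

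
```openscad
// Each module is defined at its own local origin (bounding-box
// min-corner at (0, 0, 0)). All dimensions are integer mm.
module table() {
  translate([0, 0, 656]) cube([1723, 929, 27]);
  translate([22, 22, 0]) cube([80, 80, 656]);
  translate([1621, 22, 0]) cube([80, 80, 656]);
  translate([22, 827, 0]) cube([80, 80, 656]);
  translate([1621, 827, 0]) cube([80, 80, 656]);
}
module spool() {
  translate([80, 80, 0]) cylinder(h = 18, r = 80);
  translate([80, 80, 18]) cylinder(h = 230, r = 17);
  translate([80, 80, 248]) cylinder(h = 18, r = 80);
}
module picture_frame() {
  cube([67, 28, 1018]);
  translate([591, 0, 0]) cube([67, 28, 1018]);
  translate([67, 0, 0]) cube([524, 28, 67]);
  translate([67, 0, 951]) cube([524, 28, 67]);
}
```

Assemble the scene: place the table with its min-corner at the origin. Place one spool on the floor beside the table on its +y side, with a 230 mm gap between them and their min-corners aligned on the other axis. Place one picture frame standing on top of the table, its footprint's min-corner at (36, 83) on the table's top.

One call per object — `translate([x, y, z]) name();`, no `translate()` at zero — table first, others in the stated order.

table();
translate([0, 1159, 0]) spool();
translate([36, 83, 683]) picture_frame();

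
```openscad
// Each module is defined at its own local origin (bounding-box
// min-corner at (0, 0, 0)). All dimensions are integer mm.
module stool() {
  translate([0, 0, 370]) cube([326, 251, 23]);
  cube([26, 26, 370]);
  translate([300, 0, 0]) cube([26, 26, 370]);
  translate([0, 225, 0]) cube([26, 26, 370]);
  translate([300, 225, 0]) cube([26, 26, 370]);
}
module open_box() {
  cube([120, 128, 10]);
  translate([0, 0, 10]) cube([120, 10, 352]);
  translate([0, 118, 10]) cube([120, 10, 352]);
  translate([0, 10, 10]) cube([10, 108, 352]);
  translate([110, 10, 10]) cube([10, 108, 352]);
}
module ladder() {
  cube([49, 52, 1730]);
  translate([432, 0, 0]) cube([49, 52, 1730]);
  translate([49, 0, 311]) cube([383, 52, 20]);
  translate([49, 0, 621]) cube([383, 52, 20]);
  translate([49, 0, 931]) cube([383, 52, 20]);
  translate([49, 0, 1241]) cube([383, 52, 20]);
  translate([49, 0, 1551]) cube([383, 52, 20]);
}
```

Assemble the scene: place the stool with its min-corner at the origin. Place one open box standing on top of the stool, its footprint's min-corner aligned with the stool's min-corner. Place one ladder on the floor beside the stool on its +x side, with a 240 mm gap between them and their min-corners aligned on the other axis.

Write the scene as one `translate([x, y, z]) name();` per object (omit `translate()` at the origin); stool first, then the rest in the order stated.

stool();
translate([0, 0, 393]) open_box();
translate([566, 0, 0]) ladder();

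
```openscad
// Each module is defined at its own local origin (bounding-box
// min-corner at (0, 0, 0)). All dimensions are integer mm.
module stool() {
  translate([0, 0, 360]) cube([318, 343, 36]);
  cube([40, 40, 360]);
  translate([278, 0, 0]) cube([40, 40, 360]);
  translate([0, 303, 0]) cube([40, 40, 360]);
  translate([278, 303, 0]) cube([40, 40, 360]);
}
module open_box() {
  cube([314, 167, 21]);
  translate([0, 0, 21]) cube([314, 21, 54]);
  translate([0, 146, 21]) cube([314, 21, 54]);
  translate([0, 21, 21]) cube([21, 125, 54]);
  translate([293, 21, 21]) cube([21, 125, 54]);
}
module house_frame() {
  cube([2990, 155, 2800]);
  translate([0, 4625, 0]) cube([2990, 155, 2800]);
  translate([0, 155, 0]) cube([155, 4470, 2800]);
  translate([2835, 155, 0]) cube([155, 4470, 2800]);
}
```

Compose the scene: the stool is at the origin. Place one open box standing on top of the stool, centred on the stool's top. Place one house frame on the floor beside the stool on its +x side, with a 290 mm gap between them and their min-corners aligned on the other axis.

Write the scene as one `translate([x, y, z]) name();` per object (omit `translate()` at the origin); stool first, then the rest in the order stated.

stool();
translate([2, 88, 396]) open_box();
translate([608, 0, 0]) house_frame();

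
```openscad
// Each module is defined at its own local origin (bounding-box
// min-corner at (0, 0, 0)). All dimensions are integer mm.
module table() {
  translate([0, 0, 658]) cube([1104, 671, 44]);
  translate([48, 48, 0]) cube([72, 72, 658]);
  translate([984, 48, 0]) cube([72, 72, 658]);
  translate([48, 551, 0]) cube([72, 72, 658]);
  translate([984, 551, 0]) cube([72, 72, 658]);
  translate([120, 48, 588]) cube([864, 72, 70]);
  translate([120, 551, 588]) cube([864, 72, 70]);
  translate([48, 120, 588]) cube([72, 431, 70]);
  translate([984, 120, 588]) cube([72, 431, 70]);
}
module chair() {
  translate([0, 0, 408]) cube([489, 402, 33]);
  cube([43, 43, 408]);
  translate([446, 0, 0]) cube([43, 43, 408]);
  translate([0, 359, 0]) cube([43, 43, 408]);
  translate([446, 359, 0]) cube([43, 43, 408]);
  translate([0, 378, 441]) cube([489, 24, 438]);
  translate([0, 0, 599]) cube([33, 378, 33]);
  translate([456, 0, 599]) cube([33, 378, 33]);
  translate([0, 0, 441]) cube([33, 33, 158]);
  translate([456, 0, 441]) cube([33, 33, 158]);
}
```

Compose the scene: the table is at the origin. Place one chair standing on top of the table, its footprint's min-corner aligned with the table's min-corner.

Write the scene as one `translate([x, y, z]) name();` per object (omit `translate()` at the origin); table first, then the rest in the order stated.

table();
translate([0, 0, 702]) chair();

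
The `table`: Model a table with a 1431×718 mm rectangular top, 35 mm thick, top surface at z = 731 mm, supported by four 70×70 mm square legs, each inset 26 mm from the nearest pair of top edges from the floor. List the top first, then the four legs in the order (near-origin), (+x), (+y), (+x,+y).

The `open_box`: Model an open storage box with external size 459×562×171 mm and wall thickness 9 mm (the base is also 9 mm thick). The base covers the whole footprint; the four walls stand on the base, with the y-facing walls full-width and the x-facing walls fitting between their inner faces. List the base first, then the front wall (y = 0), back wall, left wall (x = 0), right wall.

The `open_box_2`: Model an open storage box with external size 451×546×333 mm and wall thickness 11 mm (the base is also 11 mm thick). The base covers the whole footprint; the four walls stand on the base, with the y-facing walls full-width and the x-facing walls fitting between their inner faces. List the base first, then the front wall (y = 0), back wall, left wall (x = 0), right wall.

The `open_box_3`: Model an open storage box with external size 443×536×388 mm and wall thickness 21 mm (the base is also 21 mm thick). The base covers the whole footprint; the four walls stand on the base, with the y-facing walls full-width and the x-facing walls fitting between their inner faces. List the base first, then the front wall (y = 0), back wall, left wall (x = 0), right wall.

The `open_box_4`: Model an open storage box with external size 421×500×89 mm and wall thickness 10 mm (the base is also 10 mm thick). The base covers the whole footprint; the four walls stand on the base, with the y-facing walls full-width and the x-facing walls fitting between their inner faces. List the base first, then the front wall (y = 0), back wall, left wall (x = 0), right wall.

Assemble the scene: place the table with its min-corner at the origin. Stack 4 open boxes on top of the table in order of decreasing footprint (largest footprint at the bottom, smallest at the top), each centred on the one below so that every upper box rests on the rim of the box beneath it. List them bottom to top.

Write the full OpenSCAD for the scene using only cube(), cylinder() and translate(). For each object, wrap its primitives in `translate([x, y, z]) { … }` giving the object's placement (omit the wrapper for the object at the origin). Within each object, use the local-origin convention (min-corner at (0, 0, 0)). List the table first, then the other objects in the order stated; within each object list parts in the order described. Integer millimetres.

translate([0, 0, 696]) cube([1431, 718, 35]);
translate([26, 26, 0]) cube([70, 70, 696]);
translate([1335, 26, 0]) cube([70, 70, 696]);
translate([26, 622, 0]) cube([70, 70, 696]);
translate([1335, 622, 0]) cube([70, 70, 696]);
translate([486, 78, 731]) {
  cube([459, 562, 9]);
  translate([0, 0, 9]) cube([459, 9, 162]);
  translate([0, 553, 9]) cube([459, 9, 162]);
  translate([0, 9, 9]) cube([9, 544, 162]);
  translate([450, 9, 9]) cube([9, 544, 162]);
}
translate([490, 86, 902]) {
  cube([451, 546, 11]);
  translate([0, 0, 11]) cube([451, 11, 322]);
  translate([0, 535, 11]) cube([451, 11, 322]);
  translate([0, 11, 11]) cube([11, 524, 322]);
  translate([440, 11, 11]) cube([11, 524, 322]);
}
translate([494, 91, 1235]) {
  cube([443, 536, 21]);
  translate([0, 0, 21]) cube([443, 21, 367]);
  translate([0, 515, 21]) cube([443, 21, 367]);
  translate([0, 21, 21]) cube([21, 494, 367]);
  translate([422, 21, 21]) cube([21, 494, 367]);
}
translate([505, 109, 1623]) {
  cube([421, 500, 10]);
  translate([0, 0, 10]) cube([421, 10, 79]);
  translate([0, 490, 10]) cube([421, 10, 79]);
  translate([0, 10, 10]) cube([10, 480, 79]);
  translate([411, 10, 10]) cube([10, 480, 79]);
}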